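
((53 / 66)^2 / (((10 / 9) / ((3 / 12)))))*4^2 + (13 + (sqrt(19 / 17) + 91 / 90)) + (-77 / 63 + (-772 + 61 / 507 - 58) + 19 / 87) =-21737060974 / 26685945 + sqrt(323) / 17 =-813.49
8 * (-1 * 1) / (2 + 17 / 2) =-16 / 21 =-0.76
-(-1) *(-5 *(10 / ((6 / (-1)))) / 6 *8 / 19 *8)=800 / 171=4.68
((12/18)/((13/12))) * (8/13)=64/169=0.38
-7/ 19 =-0.37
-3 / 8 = -0.38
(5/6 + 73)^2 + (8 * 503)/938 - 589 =82168537/16884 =4866.65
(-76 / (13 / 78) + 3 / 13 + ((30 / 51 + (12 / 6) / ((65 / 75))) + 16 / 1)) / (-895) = 96549 / 197795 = 0.49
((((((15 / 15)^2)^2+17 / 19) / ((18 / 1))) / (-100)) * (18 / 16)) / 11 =-9 / 83600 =-0.00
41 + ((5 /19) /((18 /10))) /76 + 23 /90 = 297879 /7220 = 41.26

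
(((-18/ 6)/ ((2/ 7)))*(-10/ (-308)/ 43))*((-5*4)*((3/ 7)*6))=0.41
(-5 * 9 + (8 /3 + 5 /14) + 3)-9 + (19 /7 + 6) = -1649 /42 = -39.26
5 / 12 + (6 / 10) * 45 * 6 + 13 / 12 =327 / 2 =163.50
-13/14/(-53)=13/742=0.02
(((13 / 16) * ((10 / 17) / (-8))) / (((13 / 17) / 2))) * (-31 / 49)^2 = -4805 / 76832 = -0.06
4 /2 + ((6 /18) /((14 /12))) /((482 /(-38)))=3336 /1687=1.98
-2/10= -1/5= -0.20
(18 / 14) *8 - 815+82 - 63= -785.71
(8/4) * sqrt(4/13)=4 * sqrt(13)/13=1.11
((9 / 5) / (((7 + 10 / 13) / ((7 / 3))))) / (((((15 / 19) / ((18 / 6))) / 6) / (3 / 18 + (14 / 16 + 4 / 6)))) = 21.06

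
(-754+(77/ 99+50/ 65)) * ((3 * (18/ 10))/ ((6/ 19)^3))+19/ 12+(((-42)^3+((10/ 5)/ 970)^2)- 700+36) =-203777.29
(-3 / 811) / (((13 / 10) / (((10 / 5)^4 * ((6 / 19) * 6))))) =-17280 / 200317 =-0.09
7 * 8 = 56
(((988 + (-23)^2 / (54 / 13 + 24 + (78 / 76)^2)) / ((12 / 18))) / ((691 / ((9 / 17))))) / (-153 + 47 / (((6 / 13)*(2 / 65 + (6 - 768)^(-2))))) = 73193111472 / 199806152942879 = 0.00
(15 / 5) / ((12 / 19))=19 / 4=4.75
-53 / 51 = -1.04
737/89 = 8.28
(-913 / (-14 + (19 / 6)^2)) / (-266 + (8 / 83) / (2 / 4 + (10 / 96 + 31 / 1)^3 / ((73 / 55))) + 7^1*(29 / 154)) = -110966157352954376 / 127784273617885547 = -0.87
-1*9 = -9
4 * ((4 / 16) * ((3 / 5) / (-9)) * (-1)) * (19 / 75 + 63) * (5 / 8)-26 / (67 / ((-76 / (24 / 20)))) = 410231 / 15075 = 27.21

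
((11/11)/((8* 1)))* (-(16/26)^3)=-0.03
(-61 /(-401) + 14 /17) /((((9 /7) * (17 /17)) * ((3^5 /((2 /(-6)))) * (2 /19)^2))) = -1867453 /19878372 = -0.09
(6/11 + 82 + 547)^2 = 47955625/121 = 396327.48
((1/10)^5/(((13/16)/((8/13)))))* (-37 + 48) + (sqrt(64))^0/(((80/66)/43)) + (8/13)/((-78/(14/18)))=4046120129/114075000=35.47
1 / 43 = 0.02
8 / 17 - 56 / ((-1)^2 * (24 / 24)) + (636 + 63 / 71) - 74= 612381 / 1207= 507.36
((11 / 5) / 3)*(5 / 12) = 11 / 36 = 0.31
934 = 934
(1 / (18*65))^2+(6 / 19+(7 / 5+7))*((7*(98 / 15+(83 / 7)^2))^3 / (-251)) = -2123348297599926625777 / 55980036157500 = -37930455.99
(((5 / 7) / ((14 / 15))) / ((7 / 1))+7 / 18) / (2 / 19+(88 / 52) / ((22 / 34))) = 189943 / 1037232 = 0.18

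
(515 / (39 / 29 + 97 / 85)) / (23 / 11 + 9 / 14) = 97749575 / 1289944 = 75.78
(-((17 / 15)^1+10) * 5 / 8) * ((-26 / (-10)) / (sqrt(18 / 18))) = -2171 / 120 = -18.09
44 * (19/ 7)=836/ 7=119.43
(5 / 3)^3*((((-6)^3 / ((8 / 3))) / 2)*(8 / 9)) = -500 / 3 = -166.67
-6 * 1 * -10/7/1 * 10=600/7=85.71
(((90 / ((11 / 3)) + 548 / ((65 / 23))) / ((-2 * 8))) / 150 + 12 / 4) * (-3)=-2495903 / 286000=-8.73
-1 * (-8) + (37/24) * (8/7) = 205/21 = 9.76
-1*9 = -9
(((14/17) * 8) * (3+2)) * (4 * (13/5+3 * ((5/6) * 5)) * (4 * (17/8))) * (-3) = -50736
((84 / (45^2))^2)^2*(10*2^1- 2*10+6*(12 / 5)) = 4917248 / 115330078125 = 0.00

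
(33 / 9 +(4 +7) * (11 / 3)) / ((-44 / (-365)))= 365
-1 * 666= -666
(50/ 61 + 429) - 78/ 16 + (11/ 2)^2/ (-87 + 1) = 4454829/ 10492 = 424.59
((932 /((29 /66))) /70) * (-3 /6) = -15.15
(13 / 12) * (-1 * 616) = -667.33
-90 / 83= -1.08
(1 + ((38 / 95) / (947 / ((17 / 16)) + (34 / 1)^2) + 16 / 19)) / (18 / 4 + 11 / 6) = 9137019 / 31410610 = 0.29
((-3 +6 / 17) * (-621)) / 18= 3105 / 34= 91.32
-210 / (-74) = 105 / 37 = 2.84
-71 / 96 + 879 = 84313 / 96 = 878.26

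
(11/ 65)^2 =121/ 4225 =0.03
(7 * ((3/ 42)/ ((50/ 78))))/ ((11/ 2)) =39/ 275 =0.14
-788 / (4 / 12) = -2364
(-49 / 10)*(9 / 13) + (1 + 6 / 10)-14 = -2053 / 130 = -15.79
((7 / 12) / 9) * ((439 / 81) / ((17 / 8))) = 6146 / 37179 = 0.17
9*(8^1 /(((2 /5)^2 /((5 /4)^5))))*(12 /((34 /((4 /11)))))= 2109375 /11968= 176.25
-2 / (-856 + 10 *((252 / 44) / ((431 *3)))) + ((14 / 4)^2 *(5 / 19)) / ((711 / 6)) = 539812981 / 18273561258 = 0.03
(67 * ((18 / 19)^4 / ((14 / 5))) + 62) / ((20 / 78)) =1445784483 / 4561235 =316.97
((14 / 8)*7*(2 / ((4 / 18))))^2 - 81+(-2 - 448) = 11624.06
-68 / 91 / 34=-2 / 91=-0.02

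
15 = 15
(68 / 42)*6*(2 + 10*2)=1496 / 7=213.71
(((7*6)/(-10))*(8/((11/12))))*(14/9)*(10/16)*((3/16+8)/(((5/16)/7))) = -359464/55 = -6535.71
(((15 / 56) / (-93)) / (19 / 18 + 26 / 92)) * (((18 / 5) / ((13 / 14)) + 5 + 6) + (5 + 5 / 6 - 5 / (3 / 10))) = -108813 / 12502672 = -0.01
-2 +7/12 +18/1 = 199/12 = 16.58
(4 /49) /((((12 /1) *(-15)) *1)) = -1 /2205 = -0.00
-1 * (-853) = 853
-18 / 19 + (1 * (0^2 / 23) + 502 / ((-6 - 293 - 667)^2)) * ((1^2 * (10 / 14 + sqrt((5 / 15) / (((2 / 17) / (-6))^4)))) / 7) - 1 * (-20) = 72539 * sqrt(3) / 1088682 + 8276184409 / 434384118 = 19.17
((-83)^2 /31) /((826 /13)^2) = 1164241 /21150556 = 0.06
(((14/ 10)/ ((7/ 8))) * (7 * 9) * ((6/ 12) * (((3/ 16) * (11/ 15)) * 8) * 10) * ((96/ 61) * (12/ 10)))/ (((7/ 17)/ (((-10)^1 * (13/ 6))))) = -16803072/ 305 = -55092.04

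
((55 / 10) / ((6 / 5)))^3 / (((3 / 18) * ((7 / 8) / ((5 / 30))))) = 166375 / 1512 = 110.04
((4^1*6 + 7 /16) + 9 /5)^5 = 40743862065910499 /3276800000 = 12434039.94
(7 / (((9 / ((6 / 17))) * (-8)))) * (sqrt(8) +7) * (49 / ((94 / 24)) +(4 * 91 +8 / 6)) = -127.43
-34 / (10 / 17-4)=289 / 29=9.97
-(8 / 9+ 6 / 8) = -59 / 36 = -1.64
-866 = -866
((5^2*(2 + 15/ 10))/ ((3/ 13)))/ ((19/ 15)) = 11375/ 38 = 299.34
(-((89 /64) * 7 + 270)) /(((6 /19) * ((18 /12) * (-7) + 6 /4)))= 340157 /3456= 98.43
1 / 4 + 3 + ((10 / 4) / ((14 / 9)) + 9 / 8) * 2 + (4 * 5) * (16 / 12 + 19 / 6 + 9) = 1951 / 7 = 278.71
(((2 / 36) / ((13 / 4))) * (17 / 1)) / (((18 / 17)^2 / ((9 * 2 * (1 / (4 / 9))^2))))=4913 / 208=23.62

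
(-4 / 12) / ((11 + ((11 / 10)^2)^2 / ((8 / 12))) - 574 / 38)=380000 / 2176389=0.17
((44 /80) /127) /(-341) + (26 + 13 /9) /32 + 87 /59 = 780092617 /334487520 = 2.33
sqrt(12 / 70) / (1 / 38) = 38 * sqrt(210) / 35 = 15.73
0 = 0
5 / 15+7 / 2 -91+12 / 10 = -85.97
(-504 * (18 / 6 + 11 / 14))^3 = -6946005312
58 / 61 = 0.95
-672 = -672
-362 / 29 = -12.48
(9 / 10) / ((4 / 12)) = 27 / 10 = 2.70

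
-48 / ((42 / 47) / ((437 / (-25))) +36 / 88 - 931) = 21689184 / 420518047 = 0.05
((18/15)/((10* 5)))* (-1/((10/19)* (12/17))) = -323/5000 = -0.06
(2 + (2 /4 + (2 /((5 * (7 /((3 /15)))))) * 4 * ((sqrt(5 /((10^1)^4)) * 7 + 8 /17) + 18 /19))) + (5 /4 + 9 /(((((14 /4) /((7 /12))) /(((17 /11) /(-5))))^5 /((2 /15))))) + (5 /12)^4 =2 * sqrt(5) /625 + 16801080102214909 /4369635732000000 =3.85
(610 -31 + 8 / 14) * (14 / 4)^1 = 4057 / 2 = 2028.50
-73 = -73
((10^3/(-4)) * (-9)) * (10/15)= 1500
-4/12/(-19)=1/57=0.02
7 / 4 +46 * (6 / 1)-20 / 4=1091 / 4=272.75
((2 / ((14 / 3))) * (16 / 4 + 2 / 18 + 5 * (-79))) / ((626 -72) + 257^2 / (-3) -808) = 3518 / 467677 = 0.01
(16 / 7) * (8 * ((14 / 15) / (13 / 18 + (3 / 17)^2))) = 443904 / 19595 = 22.65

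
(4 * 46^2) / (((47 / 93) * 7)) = 787152 / 329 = 2392.56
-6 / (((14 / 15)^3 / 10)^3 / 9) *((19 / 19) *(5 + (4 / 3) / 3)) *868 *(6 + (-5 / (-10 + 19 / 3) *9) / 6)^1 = -79102017333984375 / 20706224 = -3820204849.23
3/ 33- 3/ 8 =-25/ 88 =-0.28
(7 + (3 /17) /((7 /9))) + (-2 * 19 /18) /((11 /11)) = 5479 /1071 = 5.12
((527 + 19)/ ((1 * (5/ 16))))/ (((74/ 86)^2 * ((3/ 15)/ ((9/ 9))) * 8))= 2019108/ 1369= 1474.88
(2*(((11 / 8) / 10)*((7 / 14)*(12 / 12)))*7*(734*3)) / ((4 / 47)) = 3984519 / 160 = 24903.24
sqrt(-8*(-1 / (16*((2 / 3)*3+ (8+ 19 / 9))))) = 3*sqrt(218) / 218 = 0.20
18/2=9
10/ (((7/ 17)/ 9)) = 1530/ 7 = 218.57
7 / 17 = 0.41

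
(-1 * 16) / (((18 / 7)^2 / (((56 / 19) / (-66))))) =5488 / 50787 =0.11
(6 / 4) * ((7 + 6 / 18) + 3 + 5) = 23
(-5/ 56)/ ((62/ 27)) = -135/ 3472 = -0.04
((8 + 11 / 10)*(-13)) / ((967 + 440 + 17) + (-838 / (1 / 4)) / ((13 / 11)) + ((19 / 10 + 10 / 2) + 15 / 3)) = 15379 / 182053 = 0.08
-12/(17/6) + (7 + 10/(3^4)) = 3977/1377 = 2.89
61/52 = 1.17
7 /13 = 0.54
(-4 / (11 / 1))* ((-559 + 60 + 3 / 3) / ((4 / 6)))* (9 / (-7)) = -26892 / 77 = -349.25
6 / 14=3 / 7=0.43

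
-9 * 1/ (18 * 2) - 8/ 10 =-21/ 20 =-1.05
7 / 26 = 0.27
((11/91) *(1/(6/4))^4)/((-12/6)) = -88/7371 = -0.01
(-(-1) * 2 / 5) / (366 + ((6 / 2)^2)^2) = 2 / 2235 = 0.00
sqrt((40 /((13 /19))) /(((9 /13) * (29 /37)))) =2 * sqrt(203870) /87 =10.38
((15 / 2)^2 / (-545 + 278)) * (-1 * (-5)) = -375 / 356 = -1.05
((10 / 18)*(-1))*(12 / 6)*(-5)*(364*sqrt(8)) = 36400*sqrt(2) / 9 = 5719.71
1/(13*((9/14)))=14/117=0.12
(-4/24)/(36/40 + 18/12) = -5/72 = -0.07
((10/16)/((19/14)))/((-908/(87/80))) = -609/1104128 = -0.00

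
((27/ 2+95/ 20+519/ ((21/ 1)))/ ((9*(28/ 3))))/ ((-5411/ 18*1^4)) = -3609/ 2121112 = -0.00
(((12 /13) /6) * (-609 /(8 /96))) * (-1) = 14616 /13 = 1124.31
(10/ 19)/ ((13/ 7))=70/ 247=0.28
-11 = -11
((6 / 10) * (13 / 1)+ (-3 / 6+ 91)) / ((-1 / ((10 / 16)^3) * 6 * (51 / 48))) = -24575 / 6528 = -3.76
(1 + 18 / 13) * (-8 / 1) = -248 / 13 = -19.08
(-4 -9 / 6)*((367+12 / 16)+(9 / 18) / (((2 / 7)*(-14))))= -32351 / 16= -2021.94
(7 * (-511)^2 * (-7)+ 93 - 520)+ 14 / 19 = -243111750 / 19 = -12795355.26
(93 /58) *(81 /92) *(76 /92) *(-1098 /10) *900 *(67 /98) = -236908819845 /3006836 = -78790.07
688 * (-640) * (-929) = 409057280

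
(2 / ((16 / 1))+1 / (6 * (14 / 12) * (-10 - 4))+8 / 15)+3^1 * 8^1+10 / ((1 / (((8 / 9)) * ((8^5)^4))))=180778091922353606271593 / 17640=10248191152060862033.54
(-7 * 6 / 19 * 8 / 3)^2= 12544 / 361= 34.75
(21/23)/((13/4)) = 84/299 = 0.28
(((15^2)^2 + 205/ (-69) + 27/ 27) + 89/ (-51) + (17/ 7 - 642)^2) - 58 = 8805761795/ 19159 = 459614.90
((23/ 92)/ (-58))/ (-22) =1/ 5104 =0.00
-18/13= -1.38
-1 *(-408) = 408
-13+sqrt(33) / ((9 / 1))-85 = -98+sqrt(33) / 9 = -97.36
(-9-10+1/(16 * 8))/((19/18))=-21879/1216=-17.99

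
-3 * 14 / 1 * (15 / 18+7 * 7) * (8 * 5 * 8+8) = -686504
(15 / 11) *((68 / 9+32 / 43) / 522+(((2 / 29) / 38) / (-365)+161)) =112788984872 / 513687933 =219.57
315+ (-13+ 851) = 1153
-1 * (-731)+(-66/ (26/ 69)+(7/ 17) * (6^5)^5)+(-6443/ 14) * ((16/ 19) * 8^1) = 344091776026239100961922/ 29393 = 11706589188794580374.98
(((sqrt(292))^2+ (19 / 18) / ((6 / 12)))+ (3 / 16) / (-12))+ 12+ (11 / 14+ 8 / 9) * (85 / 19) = 313.59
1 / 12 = 0.08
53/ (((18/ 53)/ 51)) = 47753/ 6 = 7958.83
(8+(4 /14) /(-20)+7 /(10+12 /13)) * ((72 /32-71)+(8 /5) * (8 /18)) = -586.94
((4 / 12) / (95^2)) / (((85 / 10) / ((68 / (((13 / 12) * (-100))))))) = -8 / 2933125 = -0.00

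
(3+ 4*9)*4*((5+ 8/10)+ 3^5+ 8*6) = 231504/5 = 46300.80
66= 66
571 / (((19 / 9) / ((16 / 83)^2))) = 1315584 / 130891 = 10.05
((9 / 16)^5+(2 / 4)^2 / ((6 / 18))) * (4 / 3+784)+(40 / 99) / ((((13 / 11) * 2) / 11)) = 19479215731 / 30670848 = 635.11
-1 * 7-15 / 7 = -9.14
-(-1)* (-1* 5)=-5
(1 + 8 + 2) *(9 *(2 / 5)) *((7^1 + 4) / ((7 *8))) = 7.78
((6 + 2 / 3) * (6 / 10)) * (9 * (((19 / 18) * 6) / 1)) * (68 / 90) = 2584 / 15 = 172.27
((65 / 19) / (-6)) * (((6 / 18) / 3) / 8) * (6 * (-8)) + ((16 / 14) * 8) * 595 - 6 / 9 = 930191 / 171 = 5439.71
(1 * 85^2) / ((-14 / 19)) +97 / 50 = -1715598 / 175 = -9803.42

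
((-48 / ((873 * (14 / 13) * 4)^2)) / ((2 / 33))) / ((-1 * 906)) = 1859 / 30074626512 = 0.00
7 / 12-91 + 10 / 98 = -53105 / 588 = -90.31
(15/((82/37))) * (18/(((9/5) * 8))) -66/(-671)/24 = 169357/20008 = 8.46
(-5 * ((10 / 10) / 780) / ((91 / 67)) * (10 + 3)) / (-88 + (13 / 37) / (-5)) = 12395 / 17791956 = 0.00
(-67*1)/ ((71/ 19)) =-17.93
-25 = -25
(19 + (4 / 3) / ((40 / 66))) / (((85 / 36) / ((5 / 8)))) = 477 / 85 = 5.61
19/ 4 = 4.75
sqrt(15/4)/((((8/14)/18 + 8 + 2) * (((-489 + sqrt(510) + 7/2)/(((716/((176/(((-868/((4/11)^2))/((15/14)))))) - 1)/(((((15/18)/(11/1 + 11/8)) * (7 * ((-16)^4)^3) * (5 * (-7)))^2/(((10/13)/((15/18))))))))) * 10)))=7123568043933 * sqrt(34)/21005445882005711110933503126182441045196800000 + 2305661523552981 * sqrt(15)/210054458820057111109335031261824410451968000000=0.00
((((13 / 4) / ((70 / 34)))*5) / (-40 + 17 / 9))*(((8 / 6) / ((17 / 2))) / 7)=-78 / 16807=-0.00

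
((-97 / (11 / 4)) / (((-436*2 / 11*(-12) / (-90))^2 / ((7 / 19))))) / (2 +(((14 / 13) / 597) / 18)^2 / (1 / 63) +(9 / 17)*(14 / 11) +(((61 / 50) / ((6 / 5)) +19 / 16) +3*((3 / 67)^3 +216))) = -256188052834789649198625 / 1437913151250124044184655012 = -0.00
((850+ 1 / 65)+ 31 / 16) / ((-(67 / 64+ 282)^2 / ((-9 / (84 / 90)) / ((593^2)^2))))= 3062123136 / 3692638917667251663475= 0.00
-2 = -2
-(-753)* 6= 4518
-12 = -12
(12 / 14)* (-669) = -4014 / 7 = -573.43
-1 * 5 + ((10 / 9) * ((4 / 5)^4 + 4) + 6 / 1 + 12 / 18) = 7387 / 1125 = 6.57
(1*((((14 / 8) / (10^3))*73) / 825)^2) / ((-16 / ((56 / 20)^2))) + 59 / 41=1.44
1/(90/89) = 89/90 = 0.99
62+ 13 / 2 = 137 / 2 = 68.50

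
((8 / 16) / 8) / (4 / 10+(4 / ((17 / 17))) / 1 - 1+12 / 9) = 15 / 1136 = 0.01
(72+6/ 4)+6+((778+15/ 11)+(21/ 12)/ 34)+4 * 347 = 3361385/ 1496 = 2246.92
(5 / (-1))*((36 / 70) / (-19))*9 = 162 / 133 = 1.22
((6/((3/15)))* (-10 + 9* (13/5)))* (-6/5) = -2412/5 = -482.40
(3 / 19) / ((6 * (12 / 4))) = 1 / 114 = 0.01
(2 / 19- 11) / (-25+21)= 207 / 76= 2.72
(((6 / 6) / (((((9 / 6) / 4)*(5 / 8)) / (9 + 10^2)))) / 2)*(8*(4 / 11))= 111616 / 165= 676.46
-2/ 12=-1/ 6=-0.17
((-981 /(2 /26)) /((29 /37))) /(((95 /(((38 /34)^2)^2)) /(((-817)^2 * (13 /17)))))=-28084219064094843 /205879265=-136411110.00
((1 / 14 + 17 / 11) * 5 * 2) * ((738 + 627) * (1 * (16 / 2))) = 1942200 / 11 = 176563.64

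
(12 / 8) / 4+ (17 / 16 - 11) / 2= -147 / 32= -4.59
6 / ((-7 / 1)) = -6 / 7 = -0.86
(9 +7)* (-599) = -9584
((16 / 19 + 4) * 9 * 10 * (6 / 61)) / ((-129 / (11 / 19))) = -182160 / 946903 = -0.19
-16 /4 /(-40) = 1 /10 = 0.10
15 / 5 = 3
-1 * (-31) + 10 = 41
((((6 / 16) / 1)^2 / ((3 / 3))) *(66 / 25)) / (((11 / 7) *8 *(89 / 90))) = 1701 / 56960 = 0.03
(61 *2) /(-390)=-61 /195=-0.31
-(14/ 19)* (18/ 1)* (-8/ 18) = 112/ 19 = 5.89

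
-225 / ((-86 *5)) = 45 / 86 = 0.52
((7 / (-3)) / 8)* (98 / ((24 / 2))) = -343 / 144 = -2.38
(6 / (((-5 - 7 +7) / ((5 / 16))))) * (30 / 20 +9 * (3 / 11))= -261 / 176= -1.48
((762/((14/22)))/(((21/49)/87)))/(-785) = -309.65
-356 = -356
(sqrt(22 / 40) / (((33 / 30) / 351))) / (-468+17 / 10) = -3510*sqrt(55) / 51293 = -0.51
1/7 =0.14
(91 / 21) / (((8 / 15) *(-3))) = -65 / 24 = -2.71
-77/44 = -7/4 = -1.75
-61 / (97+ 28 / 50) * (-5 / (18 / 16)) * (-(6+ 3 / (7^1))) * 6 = -610000 / 5691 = -107.19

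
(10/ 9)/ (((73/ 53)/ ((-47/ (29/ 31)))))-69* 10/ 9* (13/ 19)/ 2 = -66.76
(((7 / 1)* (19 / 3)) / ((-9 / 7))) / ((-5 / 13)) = 89.65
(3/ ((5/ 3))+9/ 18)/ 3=23/ 30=0.77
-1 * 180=-180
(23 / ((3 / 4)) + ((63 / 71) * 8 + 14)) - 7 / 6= 7185 / 142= 50.60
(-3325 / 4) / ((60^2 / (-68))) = 2261 / 144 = 15.70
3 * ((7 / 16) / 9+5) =727 / 48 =15.15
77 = 77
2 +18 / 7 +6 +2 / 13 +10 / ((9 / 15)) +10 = 37.39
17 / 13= 1.31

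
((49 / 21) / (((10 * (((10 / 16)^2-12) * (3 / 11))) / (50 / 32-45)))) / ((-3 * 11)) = -1946 / 20061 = -0.10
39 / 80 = 0.49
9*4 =36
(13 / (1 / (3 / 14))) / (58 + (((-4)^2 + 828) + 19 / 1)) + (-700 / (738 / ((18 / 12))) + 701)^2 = 31823502387269 / 65024442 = 489408.31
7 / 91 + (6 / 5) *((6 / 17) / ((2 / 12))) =2893 / 1105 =2.62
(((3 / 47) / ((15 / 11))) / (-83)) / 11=-0.00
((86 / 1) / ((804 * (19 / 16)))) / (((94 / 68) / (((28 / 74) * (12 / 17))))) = 38528 / 2213747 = 0.02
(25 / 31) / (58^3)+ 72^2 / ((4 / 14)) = 109743475993 / 6048472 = 18144.00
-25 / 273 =-0.09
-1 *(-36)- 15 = 21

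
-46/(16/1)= -23/8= -2.88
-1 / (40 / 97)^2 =-9409 / 1600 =-5.88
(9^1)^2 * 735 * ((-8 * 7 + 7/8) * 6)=-78764805/4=-19691201.25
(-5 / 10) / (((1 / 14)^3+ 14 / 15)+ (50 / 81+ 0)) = -0.32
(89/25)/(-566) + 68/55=1.23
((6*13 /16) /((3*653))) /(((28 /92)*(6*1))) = 299 /219408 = 0.00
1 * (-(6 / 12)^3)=-1 / 8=-0.12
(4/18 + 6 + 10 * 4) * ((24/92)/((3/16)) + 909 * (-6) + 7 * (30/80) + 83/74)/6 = -964492178/22977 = -41976.42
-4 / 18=-2 / 9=-0.22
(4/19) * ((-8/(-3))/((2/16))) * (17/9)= 4352/513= 8.48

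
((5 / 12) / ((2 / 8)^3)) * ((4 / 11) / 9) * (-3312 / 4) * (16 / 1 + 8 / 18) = -4357120 / 297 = -14670.44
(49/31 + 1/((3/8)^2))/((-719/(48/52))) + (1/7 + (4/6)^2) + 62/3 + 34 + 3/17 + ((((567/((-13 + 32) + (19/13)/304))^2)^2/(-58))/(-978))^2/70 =120322929680678371561186779856754451393332372642/2067183981683443685151357352436514142826515215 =58.21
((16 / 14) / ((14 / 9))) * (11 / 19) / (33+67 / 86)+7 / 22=0.33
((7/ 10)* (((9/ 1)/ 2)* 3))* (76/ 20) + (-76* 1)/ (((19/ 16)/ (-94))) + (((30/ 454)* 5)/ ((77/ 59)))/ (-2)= 10577912239/ 1747900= 6051.78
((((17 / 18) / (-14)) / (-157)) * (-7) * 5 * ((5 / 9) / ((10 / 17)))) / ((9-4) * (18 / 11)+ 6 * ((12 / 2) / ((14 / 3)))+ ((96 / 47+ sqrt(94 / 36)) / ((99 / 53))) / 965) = -126076401280023810 / 141111452990229386513+ 17598899319155 * sqrt(94) / 3386674871765505276312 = -0.00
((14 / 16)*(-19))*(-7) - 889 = -6181 / 8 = -772.62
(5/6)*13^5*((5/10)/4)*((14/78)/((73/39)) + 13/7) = 926376035/12264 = 75536.21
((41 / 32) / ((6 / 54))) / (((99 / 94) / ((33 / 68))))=5781 / 1088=5.31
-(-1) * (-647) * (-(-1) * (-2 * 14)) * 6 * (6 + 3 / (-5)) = 2934792 / 5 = 586958.40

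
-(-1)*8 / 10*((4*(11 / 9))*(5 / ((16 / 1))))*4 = 44 / 9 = 4.89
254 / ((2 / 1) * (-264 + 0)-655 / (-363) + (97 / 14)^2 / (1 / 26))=9035796 / 25682189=0.35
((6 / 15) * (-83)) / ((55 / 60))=-1992 / 55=-36.22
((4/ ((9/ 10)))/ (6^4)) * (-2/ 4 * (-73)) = 365/ 2916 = 0.13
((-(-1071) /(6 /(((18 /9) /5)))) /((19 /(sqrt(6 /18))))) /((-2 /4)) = -238*sqrt(3) /95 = -4.34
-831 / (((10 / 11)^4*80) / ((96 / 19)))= -36500013 / 475000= -76.84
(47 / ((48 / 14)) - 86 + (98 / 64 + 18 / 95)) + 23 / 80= -128197 / 1824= -70.28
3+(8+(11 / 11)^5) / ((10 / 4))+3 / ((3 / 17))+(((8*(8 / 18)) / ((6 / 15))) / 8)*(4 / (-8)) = 1037 / 45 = 23.04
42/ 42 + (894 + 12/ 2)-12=889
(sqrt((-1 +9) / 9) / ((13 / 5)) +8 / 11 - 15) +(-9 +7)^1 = -15.91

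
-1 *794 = -794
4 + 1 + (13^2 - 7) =167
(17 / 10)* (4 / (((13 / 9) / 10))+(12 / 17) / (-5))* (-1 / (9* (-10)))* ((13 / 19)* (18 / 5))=15222 / 11875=1.28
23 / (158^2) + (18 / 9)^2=99879 / 24964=4.00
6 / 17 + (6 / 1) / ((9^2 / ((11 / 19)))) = 3452 / 8721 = 0.40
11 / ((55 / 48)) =48 / 5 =9.60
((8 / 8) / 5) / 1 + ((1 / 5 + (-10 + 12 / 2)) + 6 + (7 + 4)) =67 / 5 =13.40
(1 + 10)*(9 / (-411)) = -33 / 137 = -0.24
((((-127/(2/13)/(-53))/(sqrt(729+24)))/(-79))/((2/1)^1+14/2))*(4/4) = -1651*sqrt(753)/56750598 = -0.00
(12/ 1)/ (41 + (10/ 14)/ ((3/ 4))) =252/ 881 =0.29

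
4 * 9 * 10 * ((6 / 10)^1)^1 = 216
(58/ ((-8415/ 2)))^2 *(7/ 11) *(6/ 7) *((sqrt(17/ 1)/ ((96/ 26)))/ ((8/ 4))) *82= 0.00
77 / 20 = 3.85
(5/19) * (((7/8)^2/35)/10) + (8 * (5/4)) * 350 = 42560007/12160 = 3500.00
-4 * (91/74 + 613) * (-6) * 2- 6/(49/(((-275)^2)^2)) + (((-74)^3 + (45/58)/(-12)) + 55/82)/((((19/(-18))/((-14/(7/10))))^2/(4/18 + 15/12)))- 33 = -711615467528965029/778192177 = -914446956.11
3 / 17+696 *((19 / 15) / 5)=75011 / 425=176.50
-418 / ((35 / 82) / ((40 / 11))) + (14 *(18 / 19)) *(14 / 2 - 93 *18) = -3414220 / 133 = -25670.83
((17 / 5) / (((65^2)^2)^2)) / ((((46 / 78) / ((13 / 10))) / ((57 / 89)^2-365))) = -73641858 / 8587524844208984375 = -0.00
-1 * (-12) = 12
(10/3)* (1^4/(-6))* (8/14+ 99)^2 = -2429045/441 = -5508.04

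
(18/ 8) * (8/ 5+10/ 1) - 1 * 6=201/ 10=20.10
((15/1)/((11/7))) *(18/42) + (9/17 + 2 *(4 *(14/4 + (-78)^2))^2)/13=221753025044/2431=91218850.29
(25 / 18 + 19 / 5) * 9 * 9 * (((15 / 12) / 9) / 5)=11.68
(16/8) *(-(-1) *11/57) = 22/57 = 0.39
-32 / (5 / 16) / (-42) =256 / 105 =2.44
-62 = -62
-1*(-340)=340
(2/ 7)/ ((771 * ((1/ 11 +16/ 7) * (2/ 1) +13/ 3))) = 22/ 539443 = 0.00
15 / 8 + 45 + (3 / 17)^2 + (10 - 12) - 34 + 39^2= 3541767 / 2312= 1531.91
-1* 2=-2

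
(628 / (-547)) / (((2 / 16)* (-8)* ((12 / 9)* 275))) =471 / 150425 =0.00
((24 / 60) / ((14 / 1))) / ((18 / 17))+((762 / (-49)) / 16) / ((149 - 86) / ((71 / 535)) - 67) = 12561953 / 510642720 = 0.02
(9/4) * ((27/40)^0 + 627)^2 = 887364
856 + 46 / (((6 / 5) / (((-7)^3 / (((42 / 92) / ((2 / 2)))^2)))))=-1680268 / 27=-62232.15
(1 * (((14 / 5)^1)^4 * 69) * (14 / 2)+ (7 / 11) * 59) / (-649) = -204362333 / 4461875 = -45.80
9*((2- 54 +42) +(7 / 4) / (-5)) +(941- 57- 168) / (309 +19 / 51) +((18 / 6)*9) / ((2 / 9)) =30.66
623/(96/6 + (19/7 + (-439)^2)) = 4361/1349178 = 0.00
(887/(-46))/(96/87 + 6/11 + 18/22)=-282953/36202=-7.82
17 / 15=1.13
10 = 10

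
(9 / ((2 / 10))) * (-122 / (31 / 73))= -400770 / 31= -12928.06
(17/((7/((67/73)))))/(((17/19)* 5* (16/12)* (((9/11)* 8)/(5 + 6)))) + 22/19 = 8322787/4660320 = 1.79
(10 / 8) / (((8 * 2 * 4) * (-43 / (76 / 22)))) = -95 / 60544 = -0.00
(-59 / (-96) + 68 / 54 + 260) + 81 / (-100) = 5638979 / 21600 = 261.06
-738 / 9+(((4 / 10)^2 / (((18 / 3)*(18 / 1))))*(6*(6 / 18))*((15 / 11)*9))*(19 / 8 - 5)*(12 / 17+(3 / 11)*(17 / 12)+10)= -83.06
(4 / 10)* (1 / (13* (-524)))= -1 / 17030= -0.00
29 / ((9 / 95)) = 2755 / 9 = 306.11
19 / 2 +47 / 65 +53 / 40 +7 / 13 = 1257 / 104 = 12.09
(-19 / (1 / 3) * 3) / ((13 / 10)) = -1710 / 13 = -131.54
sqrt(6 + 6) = 3.46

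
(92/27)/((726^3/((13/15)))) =299/38744039070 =0.00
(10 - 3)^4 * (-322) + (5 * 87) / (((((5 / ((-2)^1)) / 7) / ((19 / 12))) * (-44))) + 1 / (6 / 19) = -204091801 / 264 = -773075.00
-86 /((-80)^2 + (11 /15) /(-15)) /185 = -3870 /53279593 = -0.00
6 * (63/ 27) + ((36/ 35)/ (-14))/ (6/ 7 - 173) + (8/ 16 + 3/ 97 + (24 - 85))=-380204133/ 8181950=-46.47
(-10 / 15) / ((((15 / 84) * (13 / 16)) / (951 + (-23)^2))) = -265216 / 39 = -6800.41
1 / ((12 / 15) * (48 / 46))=1.20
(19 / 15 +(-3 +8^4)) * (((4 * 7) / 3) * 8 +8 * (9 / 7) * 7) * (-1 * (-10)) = 54044320 / 9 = 6004924.44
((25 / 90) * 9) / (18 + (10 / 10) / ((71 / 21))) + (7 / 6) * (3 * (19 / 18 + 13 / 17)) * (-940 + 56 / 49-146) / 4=-915691837 / 529992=-1727.75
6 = 6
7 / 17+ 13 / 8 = 277 / 136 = 2.04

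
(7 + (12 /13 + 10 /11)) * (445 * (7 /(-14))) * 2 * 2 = -1124070 /143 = -7860.63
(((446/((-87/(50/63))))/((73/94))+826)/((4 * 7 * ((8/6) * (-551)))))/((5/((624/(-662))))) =2134581397/283783924095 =0.01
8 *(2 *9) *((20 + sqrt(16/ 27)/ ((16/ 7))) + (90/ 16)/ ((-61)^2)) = 28 *sqrt(3) + 10717290/ 3721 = 2928.72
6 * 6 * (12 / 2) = 216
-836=-836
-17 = -17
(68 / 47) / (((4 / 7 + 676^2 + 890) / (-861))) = -204918 / 75319051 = -0.00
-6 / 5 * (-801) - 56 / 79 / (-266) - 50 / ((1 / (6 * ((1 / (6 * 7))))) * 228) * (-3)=961.30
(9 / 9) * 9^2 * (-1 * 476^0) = -81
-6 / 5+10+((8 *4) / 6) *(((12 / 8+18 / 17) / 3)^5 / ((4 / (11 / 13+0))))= 20619910091 / 2214976920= 9.31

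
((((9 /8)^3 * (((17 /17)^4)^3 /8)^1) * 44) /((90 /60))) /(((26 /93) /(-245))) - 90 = -62102385 /13312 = -4665.14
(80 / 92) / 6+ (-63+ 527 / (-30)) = -18497 / 230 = -80.42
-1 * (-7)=7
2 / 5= 0.40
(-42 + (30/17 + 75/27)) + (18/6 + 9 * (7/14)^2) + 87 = 33533/612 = 54.79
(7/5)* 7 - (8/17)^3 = 238177/24565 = 9.70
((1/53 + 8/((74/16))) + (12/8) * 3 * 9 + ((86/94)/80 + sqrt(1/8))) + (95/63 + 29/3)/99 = sqrt(2)/4 + 177148212221/4180695120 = 42.73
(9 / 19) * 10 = 90 / 19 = 4.74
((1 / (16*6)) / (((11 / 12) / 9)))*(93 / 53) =837 / 4664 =0.18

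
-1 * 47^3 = -103823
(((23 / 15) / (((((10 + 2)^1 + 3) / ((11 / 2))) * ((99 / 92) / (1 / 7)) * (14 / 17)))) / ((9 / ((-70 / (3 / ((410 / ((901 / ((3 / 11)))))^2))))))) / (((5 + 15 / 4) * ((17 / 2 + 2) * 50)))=-28455968 / 36119995532775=-0.00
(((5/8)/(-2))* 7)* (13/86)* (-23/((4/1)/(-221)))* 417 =-964423005/5504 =-175222.20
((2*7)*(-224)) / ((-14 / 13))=2912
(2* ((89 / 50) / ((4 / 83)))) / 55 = 7387 / 5500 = 1.34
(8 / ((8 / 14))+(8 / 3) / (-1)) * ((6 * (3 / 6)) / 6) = 17 / 3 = 5.67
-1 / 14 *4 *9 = -18 / 7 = -2.57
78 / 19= 4.11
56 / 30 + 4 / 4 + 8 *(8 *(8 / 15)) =37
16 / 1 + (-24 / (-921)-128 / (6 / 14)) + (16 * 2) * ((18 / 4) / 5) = -1168936 / 4605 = -253.84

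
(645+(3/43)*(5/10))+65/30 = 83489/129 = 647.20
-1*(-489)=489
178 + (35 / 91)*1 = 178.38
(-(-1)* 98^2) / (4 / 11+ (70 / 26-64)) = -196196 / 1245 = -157.59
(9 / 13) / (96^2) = 1 / 13312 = 0.00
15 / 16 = 0.94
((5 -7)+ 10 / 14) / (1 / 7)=-9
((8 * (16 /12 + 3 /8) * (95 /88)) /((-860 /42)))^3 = -162146094677 /433454354432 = -0.37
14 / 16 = 0.88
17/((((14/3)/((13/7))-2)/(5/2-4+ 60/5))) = 13923/40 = 348.08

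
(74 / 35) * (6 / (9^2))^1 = 148 / 945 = 0.16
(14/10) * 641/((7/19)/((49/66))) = 596771/330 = 1808.40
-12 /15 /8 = -0.10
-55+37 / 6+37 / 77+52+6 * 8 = 23861 / 462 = 51.65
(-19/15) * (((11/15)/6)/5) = -209/6750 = -0.03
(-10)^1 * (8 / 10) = -8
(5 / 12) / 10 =1 / 24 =0.04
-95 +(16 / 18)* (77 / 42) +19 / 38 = -5015 / 54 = -92.87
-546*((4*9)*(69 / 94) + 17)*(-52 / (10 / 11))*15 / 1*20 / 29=19122863760 / 1363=14029980.75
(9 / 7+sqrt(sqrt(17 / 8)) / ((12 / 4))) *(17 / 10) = 17 *34^(1 / 4) / 60+153 / 70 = 2.87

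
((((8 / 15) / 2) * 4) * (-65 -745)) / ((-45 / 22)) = 2112 / 5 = 422.40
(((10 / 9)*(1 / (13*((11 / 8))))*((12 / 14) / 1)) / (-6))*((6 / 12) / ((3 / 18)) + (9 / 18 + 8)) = -920 / 9009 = -0.10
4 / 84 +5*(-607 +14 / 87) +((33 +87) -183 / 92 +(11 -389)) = -61521301 / 18676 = -3294.14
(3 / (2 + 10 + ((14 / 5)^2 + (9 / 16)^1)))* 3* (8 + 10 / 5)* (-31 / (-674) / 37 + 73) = 32769090000 / 101759509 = 322.02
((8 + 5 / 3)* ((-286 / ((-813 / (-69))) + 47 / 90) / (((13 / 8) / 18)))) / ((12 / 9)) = -33598414 / 17615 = -1907.38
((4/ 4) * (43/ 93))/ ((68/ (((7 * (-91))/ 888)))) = -0.00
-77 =-77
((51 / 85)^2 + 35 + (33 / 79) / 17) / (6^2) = 1188037 / 1208700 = 0.98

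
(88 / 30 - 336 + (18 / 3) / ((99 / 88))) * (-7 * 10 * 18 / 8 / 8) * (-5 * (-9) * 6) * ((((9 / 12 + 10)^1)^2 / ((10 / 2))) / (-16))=-1288462707 / 512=-2516528.72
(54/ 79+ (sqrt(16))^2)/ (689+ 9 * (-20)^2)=1318/ 338831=0.00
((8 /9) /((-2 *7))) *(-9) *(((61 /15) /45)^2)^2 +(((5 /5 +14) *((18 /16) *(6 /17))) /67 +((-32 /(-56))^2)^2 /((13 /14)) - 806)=-3398298453705427124017 /4217317316001562500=-805.80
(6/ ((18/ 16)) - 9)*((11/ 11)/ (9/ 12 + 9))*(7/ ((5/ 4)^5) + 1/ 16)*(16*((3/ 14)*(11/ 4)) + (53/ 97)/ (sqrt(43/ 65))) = -4751791/ 568750 - 22894993*sqrt(2795)/ 2033362500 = -8.95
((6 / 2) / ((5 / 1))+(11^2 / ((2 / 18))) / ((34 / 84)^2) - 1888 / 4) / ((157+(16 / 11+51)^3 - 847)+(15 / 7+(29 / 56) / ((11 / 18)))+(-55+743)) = 332572439276 / 7772420662905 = 0.04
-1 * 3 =-3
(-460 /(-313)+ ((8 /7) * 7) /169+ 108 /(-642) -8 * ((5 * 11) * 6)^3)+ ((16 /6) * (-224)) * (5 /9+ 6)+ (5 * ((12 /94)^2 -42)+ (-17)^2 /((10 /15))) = -194107214634563653445 /675156254994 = -287499690.92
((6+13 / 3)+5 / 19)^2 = 364816 / 3249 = 112.29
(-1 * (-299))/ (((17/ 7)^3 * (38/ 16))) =820456/ 93347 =8.79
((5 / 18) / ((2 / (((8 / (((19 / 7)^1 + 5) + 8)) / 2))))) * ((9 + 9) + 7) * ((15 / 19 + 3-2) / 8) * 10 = 14875 / 7524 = 1.98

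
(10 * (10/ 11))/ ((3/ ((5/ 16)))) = 0.95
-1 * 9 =-9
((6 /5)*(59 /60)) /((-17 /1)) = -59 /850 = -0.07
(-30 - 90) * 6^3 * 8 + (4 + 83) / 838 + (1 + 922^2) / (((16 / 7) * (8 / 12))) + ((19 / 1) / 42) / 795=78460096376141 / 223846560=350508.39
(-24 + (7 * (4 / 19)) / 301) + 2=-17970 / 817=-22.00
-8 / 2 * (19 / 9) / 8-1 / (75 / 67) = -877 / 450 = -1.95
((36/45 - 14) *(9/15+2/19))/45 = -1474/7125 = -0.21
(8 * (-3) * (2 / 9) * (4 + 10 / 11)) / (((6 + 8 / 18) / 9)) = -11664 / 319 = -36.56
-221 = -221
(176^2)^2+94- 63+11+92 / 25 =23987815542 / 25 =959512621.68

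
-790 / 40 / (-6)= 79 / 24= 3.29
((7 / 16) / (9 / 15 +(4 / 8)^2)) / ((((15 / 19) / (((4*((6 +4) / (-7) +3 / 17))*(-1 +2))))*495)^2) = 32058244 / 379199464875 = 0.00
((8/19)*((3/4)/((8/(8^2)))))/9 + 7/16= 655/912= 0.72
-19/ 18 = -1.06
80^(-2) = 1 / 6400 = 0.00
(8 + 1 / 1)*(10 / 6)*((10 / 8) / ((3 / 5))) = 125 / 4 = 31.25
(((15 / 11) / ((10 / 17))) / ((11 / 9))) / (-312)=-153 / 25168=-0.01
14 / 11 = 1.27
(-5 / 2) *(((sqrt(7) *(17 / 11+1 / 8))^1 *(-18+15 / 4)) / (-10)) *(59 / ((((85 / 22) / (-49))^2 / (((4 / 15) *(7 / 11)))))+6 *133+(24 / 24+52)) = -745035579309 *sqrt(7) / 50864000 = -38753.91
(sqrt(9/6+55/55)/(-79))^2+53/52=1.02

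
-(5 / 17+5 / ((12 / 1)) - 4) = 671 / 204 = 3.29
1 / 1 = 1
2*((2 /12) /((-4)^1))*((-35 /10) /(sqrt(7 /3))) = sqrt(21) /24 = 0.19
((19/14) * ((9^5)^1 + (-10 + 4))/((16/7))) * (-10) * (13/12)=-24306035/64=-379781.80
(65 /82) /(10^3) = 0.00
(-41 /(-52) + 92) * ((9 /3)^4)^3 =2564202825 /52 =49311592.79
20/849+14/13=12146/11037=1.10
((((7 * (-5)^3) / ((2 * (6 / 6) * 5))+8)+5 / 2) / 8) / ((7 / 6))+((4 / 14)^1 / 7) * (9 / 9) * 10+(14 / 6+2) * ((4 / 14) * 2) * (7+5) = 4287 / 196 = 21.87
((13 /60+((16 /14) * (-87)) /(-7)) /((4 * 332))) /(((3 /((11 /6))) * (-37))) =-466367 /2600277120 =-0.00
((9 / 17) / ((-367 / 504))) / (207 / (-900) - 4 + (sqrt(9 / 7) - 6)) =0.08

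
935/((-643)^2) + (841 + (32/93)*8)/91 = 32450842486/3499018887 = 9.27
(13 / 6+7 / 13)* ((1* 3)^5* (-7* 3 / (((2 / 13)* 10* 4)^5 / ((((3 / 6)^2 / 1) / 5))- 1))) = -1138984119 / 14563473046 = -0.08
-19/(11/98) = -1862/11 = -169.27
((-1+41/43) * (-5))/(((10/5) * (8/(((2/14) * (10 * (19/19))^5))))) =62500/301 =207.64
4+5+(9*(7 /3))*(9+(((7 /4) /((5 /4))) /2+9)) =401.70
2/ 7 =0.29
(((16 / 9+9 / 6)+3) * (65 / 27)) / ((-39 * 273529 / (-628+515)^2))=-7214485 / 398805282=-0.02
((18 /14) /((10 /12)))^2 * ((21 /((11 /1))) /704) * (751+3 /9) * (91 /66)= 3560193 /532400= 6.69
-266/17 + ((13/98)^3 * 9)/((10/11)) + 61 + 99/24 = 7920298761/160002640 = 49.50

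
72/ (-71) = -72/ 71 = -1.01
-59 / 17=-3.47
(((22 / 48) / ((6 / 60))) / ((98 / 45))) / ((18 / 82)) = 11275 / 1176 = 9.59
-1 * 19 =-19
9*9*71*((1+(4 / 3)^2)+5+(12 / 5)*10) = 182754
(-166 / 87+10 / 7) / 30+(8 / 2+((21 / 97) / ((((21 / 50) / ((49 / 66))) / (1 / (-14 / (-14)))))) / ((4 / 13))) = 5.23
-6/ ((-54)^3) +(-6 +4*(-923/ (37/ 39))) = -3784647203/ 971028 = -3897.57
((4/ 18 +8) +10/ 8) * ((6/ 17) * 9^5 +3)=40277215/ 204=197437.33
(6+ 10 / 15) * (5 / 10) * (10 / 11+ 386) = 42560 / 33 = 1289.70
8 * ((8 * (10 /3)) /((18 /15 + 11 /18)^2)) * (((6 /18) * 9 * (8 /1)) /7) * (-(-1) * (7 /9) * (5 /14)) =11520000 /185983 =61.94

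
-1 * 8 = -8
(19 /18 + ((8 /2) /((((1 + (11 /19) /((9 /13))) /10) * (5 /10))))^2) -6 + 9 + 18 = 851926453 /443682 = 1920.13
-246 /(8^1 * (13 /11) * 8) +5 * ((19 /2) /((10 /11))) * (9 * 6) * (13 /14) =7619865 /2912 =2616.71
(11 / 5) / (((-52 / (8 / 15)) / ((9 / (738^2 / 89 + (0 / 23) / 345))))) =-979 / 29501550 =-0.00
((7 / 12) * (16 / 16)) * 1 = 7 / 12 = 0.58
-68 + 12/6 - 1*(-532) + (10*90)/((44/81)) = 2122.82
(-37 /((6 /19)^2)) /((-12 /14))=93499 /216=432.87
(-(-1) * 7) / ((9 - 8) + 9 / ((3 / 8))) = 7 / 25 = 0.28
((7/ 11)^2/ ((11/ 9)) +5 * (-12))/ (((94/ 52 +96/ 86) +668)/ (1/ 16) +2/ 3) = -133185663/ 23962458850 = -0.01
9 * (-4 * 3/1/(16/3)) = -81/4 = -20.25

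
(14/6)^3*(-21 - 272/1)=-100499/27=-3722.19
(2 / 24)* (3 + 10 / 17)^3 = 226981 / 58956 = 3.85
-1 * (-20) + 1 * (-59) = -39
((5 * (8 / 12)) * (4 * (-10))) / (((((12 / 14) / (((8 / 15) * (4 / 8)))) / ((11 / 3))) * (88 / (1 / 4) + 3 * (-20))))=-0.52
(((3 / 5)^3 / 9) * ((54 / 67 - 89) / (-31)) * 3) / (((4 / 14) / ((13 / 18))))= 537719 / 1038500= 0.52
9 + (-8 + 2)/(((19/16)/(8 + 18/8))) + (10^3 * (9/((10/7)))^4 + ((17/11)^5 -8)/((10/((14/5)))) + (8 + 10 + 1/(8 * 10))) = 1928112845743277/1223987600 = 1575271.55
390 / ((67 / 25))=9750 / 67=145.52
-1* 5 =-5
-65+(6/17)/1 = -1099/17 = -64.65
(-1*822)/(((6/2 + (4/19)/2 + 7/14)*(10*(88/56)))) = -798/55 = -14.51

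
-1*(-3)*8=24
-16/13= -1.23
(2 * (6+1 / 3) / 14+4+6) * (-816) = -62288 / 7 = -8898.29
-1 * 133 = -133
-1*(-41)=41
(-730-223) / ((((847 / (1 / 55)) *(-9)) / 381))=121031 / 139755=0.87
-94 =-94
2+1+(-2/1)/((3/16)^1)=-23/3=-7.67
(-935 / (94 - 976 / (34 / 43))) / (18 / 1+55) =15895 / 1415178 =0.01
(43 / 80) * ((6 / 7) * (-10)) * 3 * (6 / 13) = -1161 / 182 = -6.38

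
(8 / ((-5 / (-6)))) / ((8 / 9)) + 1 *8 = 94 / 5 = 18.80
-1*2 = -2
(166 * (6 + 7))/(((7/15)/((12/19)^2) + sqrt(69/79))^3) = 231.54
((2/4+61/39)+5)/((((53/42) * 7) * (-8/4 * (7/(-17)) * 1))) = 0.97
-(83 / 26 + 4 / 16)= -179 / 52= -3.44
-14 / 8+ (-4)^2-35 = -83 / 4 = -20.75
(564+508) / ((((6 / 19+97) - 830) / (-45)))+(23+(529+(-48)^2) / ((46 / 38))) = 777770756 / 320183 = 2429.14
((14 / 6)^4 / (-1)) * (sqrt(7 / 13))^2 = -16807 / 1053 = -15.96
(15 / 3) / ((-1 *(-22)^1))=5 / 22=0.23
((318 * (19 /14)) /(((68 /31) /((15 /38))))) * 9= 665415 /952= 698.97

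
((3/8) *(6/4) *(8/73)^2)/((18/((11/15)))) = 22/79935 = 0.00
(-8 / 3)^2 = 64 / 9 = 7.11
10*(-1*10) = -100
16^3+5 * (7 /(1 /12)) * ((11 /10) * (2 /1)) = 5020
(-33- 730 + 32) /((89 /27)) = -19737 /89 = -221.76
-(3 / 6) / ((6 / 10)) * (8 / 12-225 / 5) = 665 / 18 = 36.94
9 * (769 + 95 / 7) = 49302 / 7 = 7043.14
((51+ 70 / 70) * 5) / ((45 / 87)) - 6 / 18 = 1507 / 3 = 502.33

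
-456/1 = -456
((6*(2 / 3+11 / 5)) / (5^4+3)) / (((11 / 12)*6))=43 / 8635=0.00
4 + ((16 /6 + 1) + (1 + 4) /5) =26 /3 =8.67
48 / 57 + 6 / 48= 147 / 152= 0.97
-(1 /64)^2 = -1 /4096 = -0.00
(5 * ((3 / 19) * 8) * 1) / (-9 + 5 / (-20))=-0.68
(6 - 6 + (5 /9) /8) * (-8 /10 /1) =-1 /18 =-0.06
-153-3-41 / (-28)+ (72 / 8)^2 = -2059 / 28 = -73.54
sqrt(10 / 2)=sqrt(5)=2.24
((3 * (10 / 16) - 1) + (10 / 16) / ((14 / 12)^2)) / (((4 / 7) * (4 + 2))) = 523 / 1344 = 0.39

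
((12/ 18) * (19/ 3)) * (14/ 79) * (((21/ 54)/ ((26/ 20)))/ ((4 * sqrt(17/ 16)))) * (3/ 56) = 0.00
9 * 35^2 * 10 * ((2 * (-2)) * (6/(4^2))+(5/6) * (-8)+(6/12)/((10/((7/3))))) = -887512.50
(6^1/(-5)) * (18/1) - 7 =-143/5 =-28.60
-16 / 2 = -8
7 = 7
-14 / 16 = -7 / 8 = -0.88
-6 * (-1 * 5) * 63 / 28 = 135 / 2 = 67.50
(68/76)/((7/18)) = 306/133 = 2.30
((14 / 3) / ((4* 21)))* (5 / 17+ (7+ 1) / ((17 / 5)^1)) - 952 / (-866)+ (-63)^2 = 58449967 / 14722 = 3970.25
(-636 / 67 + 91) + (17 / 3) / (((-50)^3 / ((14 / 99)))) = 101369804527 / 1243687500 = 81.51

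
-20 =-20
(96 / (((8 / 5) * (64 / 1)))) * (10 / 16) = 75 / 128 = 0.59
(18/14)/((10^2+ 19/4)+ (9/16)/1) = 144/11795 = 0.01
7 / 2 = 3.50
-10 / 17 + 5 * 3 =245 / 17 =14.41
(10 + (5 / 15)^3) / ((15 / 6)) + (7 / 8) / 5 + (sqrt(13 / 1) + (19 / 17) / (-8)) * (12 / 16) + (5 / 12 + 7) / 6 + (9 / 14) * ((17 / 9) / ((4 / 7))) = 3 * sqrt(13) / 4 + 109369 / 14688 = 10.15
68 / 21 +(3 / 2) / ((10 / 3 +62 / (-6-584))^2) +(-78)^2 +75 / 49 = 6088.91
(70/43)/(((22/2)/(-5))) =-350/473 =-0.74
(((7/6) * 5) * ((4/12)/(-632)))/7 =-5/11376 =-0.00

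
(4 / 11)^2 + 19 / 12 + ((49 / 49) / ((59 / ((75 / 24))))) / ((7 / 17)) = 2211841 / 1199352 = 1.84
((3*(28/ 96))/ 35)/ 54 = 1/ 2160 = 0.00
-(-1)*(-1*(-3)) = 3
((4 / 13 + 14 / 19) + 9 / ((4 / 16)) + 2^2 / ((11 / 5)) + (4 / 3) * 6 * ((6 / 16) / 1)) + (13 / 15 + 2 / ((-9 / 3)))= 571422 / 13585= 42.06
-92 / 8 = -23 / 2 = -11.50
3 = 3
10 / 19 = 0.53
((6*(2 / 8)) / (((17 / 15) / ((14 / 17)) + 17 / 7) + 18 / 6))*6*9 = 17010 / 1429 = 11.90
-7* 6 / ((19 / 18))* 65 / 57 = -16380 / 361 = -45.37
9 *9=81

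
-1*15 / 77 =-15 / 77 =-0.19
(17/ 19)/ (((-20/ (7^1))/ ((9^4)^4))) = -220509402473369079/ 380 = -580287901245708.10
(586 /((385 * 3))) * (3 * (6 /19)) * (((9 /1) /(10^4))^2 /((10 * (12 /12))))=71199 /1828750000000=0.00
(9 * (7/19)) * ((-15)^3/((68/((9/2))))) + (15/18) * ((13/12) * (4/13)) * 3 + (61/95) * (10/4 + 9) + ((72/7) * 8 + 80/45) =-527678803/813960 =-648.29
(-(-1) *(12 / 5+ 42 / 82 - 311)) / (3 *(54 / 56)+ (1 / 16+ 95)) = -307552 / 97785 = -3.15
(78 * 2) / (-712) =-39 / 178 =-0.22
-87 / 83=-1.05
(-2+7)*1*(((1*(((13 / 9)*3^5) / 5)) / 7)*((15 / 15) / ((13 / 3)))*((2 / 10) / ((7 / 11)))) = 891 / 245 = 3.64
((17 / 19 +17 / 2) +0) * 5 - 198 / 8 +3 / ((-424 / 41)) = 176697 / 8056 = 21.93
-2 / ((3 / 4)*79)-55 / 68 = -13579 / 16116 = -0.84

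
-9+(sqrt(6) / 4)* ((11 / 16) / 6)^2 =-9+121* sqrt(6) / 36864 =-8.99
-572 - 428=-1000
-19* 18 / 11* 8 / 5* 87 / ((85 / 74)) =-17614368 / 4675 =-3767.78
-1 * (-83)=83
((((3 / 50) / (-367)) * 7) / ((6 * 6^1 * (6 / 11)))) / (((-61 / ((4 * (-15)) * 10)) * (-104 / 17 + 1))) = 1309 / 11686014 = 0.00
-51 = -51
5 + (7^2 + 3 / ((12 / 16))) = 58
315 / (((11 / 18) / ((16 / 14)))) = 6480 / 11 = 589.09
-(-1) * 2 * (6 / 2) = 6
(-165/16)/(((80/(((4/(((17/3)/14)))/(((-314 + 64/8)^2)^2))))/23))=-1771/529958785536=-0.00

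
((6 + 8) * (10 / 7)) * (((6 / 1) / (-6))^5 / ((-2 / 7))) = 70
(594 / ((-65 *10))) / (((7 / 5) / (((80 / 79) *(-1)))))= 4752 / 7189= 0.66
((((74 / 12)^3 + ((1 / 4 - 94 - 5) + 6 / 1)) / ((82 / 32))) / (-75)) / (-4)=30619 / 166050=0.18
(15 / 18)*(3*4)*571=5710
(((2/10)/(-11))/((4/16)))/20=-1/275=-0.00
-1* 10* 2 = -20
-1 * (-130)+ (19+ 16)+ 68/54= 4489/27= 166.26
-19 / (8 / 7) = -133 / 8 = -16.62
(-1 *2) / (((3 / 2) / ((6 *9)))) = -72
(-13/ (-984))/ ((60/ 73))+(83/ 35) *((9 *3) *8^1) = 211700467/ 413280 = 512.24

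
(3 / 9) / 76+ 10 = 2281 / 228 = 10.00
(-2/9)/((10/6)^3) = -6/125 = -0.05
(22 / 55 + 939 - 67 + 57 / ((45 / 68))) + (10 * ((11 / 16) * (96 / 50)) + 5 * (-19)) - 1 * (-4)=13211 / 15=880.73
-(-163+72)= 91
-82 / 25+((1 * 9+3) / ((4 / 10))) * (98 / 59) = 68662 / 1475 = 46.55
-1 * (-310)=310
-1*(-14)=14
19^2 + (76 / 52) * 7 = 4826 / 13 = 371.23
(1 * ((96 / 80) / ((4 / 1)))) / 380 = 3 / 3800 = 0.00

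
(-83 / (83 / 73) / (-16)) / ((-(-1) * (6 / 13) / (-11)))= -10439 / 96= -108.74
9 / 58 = 0.16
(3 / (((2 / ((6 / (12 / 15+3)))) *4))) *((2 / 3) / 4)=0.10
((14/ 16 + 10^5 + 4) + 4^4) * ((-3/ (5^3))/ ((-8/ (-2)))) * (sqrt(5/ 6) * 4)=-802087 * sqrt(30)/ 2000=-2196.61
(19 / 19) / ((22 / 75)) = 75 / 22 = 3.41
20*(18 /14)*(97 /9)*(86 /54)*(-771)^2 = 5509807580 /21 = 262371789.52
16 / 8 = 2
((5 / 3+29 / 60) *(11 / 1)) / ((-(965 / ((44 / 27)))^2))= -228932 / 3394315125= -0.00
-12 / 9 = -4 / 3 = -1.33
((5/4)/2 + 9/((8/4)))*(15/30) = 41/16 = 2.56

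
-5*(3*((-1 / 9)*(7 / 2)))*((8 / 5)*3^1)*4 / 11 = 112 / 11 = 10.18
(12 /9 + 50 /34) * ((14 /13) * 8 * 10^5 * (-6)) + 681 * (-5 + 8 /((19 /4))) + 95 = -4682298666 /323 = -14496280.70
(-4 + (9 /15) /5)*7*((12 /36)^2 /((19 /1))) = -679 /4275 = -0.16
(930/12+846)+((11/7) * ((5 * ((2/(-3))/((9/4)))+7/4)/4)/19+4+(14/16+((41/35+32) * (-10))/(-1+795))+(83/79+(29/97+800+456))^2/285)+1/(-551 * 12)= 251516557831659664997/38843785171426032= 6475.08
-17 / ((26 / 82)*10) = -697 / 130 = -5.36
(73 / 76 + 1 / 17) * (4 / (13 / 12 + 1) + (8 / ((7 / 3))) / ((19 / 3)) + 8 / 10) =3.32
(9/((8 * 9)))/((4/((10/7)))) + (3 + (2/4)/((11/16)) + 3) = 8343/1232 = 6.77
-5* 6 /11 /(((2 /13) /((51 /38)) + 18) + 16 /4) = -9945 /80641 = -0.12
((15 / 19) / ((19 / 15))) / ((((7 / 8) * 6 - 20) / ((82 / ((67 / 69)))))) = -5092200 / 1427033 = -3.57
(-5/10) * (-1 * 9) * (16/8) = 9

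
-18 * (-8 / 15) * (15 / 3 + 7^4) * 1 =115488 / 5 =23097.60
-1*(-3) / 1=3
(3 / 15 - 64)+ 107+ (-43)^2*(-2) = -18274 / 5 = -3654.80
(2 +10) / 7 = 12 / 7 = 1.71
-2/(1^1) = -2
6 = 6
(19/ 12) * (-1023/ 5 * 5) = -6479/ 4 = -1619.75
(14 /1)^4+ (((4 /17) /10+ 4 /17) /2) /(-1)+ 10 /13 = 42450387 /1105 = 38416.64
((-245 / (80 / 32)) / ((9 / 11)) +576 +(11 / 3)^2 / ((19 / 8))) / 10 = 39491 / 855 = 46.19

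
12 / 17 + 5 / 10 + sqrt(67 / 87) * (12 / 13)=4 * sqrt(5829) / 377 + 41 / 34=2.02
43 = 43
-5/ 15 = -1/ 3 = -0.33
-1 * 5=-5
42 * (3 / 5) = 126 / 5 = 25.20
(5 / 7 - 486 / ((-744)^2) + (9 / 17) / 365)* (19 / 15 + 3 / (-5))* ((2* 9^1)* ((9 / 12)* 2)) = 8593608879 / 667856560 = 12.87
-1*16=-16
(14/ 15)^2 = 196/ 225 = 0.87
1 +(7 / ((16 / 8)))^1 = 9 / 2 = 4.50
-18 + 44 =26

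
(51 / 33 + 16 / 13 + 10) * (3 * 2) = 10962 / 143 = 76.66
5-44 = -39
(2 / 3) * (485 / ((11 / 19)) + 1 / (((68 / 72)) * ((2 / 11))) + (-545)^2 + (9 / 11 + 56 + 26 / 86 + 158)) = 4793781602 / 24123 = 198722.45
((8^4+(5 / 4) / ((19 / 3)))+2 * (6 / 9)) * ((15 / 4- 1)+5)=28961347 / 912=31755.86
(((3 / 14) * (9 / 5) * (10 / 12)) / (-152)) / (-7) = 9 / 29792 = 0.00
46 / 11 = 4.18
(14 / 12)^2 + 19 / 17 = 1517 / 612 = 2.48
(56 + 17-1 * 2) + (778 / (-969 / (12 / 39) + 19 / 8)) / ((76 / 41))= 33897279 / 478325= 70.87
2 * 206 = 412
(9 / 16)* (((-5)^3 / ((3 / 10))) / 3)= -625 / 8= -78.12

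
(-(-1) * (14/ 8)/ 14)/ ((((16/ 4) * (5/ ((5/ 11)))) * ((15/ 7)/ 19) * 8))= 133/ 42240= 0.00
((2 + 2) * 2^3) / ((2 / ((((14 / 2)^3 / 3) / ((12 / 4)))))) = 5488 / 9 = 609.78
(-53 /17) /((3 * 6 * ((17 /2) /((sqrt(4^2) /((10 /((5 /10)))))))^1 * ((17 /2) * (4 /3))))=-53 /147390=-0.00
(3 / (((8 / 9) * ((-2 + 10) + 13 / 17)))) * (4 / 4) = 459 / 1192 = 0.39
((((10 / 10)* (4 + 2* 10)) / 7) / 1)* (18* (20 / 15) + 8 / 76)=10992 / 133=82.65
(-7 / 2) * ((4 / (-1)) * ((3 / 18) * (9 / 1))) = 21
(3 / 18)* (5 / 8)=5 / 48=0.10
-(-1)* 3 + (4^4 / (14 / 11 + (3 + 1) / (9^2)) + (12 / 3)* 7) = 132307 / 589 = 224.63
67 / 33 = 2.03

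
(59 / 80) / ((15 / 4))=0.20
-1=-1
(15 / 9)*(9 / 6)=5 / 2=2.50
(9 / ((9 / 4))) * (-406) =-1624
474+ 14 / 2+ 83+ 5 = 569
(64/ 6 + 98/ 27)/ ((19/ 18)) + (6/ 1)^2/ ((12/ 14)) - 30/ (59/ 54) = 94454/ 3363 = 28.09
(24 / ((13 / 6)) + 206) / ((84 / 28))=2822 / 39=72.36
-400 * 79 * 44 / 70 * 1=-139040 / 7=-19862.86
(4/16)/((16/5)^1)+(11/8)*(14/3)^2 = 17293/576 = 30.02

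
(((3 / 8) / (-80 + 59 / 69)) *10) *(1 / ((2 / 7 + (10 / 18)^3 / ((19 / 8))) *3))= -33450165 / 758030488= -0.04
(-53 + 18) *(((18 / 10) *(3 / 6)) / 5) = -63 / 10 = -6.30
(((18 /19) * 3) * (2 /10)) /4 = 27 /190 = 0.14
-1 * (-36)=36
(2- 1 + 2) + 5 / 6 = 23 / 6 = 3.83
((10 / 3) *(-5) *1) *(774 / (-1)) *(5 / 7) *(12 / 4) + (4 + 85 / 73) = 14128139 / 511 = 27648.02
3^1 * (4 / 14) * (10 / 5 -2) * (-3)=0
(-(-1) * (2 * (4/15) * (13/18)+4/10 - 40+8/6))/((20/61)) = -155977/1350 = -115.54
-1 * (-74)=74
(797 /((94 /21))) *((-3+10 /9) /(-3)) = 94843 /846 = 112.11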